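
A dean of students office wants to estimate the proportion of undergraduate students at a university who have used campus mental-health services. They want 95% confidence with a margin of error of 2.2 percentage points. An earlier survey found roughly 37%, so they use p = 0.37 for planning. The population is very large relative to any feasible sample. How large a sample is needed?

1851

For 95% confidence, z = 1.96.
With p = 0.37, p(1−p) = 0.2331.
n = z²·p(1−p)/E² = 1.96² × 0.2331 / 0.022² = 3.8416 × 0.2331 / 0.000484 ≈ 1850.16.
Rounding up gives n = 1851.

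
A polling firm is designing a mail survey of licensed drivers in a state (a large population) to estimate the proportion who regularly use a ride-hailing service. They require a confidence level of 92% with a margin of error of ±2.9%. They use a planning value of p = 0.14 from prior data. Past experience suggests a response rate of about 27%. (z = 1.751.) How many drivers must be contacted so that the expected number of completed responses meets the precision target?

Completed interviews needed: n₀ = 1.751² × 0.1204 / 0.029² ≈ 438.94 → 439.
At a 27% response rate, contacts needed = 439 / 0.27 ≈ 1625.93 → 1626.

1626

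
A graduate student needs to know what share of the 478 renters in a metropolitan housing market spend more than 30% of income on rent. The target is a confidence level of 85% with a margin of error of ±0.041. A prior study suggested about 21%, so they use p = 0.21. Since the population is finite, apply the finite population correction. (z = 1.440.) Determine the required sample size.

Unadjusted: n₀ = 1.440² × 0.21 × 0.79 / 0.041² ≈ 204.65, so n₀ = 205.
Finite population correction with N = 478: n = n₀ / (1 + (n₀−1)/N) = 205 / (1 + 204/478) = 205 / 1.4268 ≈ 143.68.
Rounding up, n = 144.

144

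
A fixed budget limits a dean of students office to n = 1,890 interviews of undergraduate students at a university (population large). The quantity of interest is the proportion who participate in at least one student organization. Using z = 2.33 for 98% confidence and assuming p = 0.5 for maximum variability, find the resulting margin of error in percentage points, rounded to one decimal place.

2.7

SE(p̂) = √[p(1−p)/n] = √[0.2500/1890] = 0.01150.
E = z × SE = 2.33 × 0.01150 = 0.02680, or 2.7 percentage points.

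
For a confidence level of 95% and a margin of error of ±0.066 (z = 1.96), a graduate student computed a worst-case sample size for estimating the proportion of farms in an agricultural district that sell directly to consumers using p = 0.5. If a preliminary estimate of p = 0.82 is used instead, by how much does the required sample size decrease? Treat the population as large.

Conservative (p = 0.5): n = 1.96² × 0.25 / 0.066² ≈ 220.48 → 221.
Using p = 0.82: p(1−p) = 0.1476, so n = 1.96² × 0.1476 / 0.066² ≈ 130.17 → 131.
Reduction: 221 − 131 = 90.

90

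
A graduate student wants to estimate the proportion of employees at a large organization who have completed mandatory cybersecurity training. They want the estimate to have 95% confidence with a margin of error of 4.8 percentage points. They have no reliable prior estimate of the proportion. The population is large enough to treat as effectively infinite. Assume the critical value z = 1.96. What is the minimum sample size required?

417

With no prior estimate, use p = 0.5, giving p(1−p) = 0.25.
n = z²·p(1−p)/E² = 1.96² × 0.2500 / 0.048² = 3.8416 × 0.2500 / 0.002304 ≈ 416.84.
Rounding up gives n = 417.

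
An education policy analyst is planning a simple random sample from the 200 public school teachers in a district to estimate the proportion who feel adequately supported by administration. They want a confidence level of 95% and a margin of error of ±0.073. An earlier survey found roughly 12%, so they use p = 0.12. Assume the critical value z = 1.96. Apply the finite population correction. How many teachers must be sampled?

Unadjusted: n₀ = 1.96² × 0.12 × 0.88 / 0.073² ≈ 76.13, so n₀ = 77.
Finite population correction with N = 200: n = n₀ / (1 + (n₀−1)/N) = 77 / (1 + 76/200) = 77 / 1.3800 ≈ 55.80.
Rounding up, n = 56.

56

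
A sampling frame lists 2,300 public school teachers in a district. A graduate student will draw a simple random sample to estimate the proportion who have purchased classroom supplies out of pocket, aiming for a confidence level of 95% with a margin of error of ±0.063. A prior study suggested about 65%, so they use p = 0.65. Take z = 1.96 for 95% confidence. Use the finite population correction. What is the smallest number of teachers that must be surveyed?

202

Unadjusted: n₀ = 1.96² × 0.65 × 0.35 / 0.063² ≈ 220.20, so n₀ = 221.
Finite population correction with N = 2,300: n = n₀ / (1 + (n₀−1)/N) = 221 / (1 + 220/2300) = 221 / 1.0957 ≈ 201.71.
Rounding up, n = 202.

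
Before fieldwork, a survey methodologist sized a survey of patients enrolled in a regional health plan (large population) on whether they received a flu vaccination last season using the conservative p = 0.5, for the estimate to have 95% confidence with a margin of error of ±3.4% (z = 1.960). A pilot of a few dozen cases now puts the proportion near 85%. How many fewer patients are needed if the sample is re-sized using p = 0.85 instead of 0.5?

407

Conservative (p = 0.5): n = 1.960² × 0.25 / 0.034² ≈ 830.80 → 831.
Using p = 0.85: p(1−p) = 0.1275, so n = 1.960² × 0.1275 / 0.034² ≈ 423.71 → 424.
Reduction: 831 − 424 = 407.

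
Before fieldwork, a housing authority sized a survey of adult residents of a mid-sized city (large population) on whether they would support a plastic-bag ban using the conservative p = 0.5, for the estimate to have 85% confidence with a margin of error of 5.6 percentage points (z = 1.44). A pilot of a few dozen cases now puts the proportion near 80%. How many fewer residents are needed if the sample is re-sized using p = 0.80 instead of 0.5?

Conservative (p = 0.5): n = 1.44² × 0.25 / 0.056² ≈ 165.31 → 166.
Using p = 0.80: p(1−p) = 0.1600, so n = 1.44² × 0.1600 / 0.056² ≈ 105.80 → 106.
Reduction: 166 − 106 = 60.

60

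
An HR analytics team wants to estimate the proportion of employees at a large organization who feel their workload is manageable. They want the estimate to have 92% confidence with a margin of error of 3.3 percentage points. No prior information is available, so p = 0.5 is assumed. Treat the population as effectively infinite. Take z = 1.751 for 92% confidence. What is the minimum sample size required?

With p = 0.5, p(1−p) = 0.25.
n = z²·p(1−p)/E² = 1.751² × 0.2500 / 0.033² = 3.0660 × 0.2500 / 0.001089 ≈ 703.86.
Rounding up gives n = 704.

704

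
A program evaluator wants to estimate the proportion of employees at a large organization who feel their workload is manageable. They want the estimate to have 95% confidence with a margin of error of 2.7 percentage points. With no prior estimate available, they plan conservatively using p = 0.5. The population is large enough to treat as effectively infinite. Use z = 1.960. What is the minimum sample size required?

1318

With p = 0.5, p(1−p) = 0.25.
n = z²·p(1−p)/E² = 1.960² × 0.2500 / 0.027² = 3.8416 × 0.2500 / 0.000729 ≈ 1317.42.
Rounding up gives n = 1318.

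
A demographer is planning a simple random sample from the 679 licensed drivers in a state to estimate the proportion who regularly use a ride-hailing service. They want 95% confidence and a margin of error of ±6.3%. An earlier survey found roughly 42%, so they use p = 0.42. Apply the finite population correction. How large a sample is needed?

176

For 95% confidence, z = 1.960.
Unadjusted: n₀ = 1.960² × 0.42 × 0.58 / 0.063² ≈ 235.78, so n₀ = 236.
Finite population correction with N = 679: n = n₀ / (1 + (n₀−1)/N) = 236 / (1 + 235/679) = 236 / 1.3461 ≈ 175.32.
Rounding up, n = 176.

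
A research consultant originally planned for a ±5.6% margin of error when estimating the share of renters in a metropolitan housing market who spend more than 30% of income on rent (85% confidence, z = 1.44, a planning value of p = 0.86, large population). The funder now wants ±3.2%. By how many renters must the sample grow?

At ±5.6%: n = 1.44² × 0.1204 / 0.056² ≈ 79.61 → 80.
At ±3.2%: n = 1.44² × 0.1204 / 0.032² ≈ 243.81 → 244.
Additional respondents: 244 − 80 = 164.

164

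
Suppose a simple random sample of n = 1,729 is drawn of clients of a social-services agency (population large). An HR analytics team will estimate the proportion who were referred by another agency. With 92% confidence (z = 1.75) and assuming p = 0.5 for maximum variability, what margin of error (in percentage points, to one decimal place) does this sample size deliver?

2.1

SE(p̂) = √[p(1−p)/n] = √[0.2500/1729] = 0.01202.
E = z × SE = 1.75 × 0.01202 = 0.02104, or 2.1 percentage points.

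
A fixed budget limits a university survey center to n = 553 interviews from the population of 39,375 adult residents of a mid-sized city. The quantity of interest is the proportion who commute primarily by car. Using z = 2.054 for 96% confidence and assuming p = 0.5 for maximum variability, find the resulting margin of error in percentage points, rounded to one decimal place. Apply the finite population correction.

Finite-population factor: (N−n)/(N−1) = (39375−553)/(39375−1) = 0.9860.
SE(p̂) = √[p(1−p)/n · (N−n)/(N−1)] = √[0.2500/553 × 0.9860] = 0.02111.
E = z × SE = 2.054 × 0.02111 = 0.04337 ≈ 4.3 percentage points.

4.3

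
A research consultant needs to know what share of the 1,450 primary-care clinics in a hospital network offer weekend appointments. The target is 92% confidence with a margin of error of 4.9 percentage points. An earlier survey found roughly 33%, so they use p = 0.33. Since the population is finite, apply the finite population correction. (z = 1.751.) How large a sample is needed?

237

Unadjusted: n₀ = 1.751² × 0.33 × 0.67 / 0.049² ≈ 282.34, so n₀ = 283.
Finite population correction with N = 1,450: n = n₀ / (1 + (n₀−1)/N) = 283 / (1 + 282/1450) = 283 / 1.1945 ≈ 236.92.
Rounding up, n = 237.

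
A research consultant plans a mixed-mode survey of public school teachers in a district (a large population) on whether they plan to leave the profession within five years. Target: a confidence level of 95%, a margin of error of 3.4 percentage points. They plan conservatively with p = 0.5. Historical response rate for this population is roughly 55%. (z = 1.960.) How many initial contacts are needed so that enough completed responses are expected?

1511

Completed interviews needed: n₀ = 1.960² × 0.2500 / 0.034² ≈ 830.80 → 831.
At a 55% response rate, contacts needed = 831 / 0.55 ≈ 1510.91 → 1511.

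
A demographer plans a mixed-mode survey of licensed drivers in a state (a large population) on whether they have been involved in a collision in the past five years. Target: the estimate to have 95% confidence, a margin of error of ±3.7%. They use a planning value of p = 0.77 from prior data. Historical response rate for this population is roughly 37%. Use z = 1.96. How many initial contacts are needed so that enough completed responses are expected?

1344

Completed interviews needed: n₀ = 1.96² × 0.1771 / 0.037² ≈ 496.97 → 497.
At a 37% response rate, contacts needed = 497 / 0.37 ≈ 1343.24 → 1344.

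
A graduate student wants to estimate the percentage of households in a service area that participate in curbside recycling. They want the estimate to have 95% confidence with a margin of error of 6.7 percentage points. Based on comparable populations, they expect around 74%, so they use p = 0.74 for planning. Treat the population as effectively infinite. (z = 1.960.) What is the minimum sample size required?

With p = 0.74, p(1−p) = 0.1924.
n = z²·p(1−p)/E² = 1.960² × 0.1924 / 0.067² = 3.8416 × 0.1924 / 0.004489 ≈ 164.65.
Rounding up gives n = 165.

165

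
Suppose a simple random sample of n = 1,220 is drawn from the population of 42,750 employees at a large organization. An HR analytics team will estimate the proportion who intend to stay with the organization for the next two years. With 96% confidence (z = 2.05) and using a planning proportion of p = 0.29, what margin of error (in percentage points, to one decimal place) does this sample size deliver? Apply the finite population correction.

2.6

Finite-population factor: (N−n)/(N−1) = (42750−1220)/(42750−1) = 0.9715.
SE(p̂) = √[p(1−p)/n · (N−n)/(N−1)] = √[0.2059/1220 × 0.9715] = 0.01280.
E = z × SE = 2.05 × 0.01280 = 0.02625 ≈ 2.6 percentage points.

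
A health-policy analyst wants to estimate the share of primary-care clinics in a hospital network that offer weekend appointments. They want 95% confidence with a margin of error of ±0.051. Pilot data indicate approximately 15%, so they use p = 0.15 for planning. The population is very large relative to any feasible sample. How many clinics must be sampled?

For 95% confidence, z = 1.96.
With p = 0.15, p(1−p) = 0.1275.
n = z²·p(1−p)/E² = 1.96² × 0.1275 / 0.051² = 3.8416 × 0.1275 / 0.002601 ≈ 188.31.
Rounding up gives n = 189.

189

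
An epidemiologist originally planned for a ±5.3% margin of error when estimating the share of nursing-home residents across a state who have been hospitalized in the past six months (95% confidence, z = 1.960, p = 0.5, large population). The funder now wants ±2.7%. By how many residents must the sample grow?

At ±5.3%: n = 1.960² × 0.2500 / 0.053² ≈ 341.90 → 342.
At ±2.7%: n = 1.960² × 0.2500 / 0.027² ≈ 1317.42 → 1318.
Additional respondents: 1318 − 342 = 976.

976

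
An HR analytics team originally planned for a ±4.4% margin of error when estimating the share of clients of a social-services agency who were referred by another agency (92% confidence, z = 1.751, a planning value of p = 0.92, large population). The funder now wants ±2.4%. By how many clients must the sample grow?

At ±4.4%: n = 1.751² × 0.0736 / 0.044² ≈ 116.56 → 117.
At ±2.4%: n = 1.751² × 0.0736 / 0.024² ≈ 391.77 → 392.
Additional respondents: 392 − 117 = 275.

275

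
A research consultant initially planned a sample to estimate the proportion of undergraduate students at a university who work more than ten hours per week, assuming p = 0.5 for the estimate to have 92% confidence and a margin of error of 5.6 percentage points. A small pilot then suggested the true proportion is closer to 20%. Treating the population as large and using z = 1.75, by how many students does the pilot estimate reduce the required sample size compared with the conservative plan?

88

Conservative (p = 0.5): n = 1.75² × 0.25 / 0.056² ≈ 244.14 → 245.
Using p = 0.20: p(1−p) = 0.1600, so n = 1.75² × 0.1600 / 0.056² ≈ 156.25 → 157.
Reduction: 245 − 157 = 88.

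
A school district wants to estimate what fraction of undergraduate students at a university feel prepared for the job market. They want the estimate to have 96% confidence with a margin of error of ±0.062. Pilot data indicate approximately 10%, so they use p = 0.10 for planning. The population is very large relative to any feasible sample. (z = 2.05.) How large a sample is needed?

With p = 0.10, p(1−p) = 0.0900.
n = z²·p(1−p)/E² = 2.05² × 0.0900 / 0.062² = 4.2025 × 0.0900 / 0.003844 ≈ 98.39.
Rounding up gives n = 99.

99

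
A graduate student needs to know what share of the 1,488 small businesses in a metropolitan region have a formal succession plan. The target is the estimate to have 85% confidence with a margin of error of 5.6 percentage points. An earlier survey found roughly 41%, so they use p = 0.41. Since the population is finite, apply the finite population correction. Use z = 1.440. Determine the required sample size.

145

Unadjusted: n₀ = 1.440² × 0.41 × 0.59 / 0.056² ≈ 159.95, so n₀ = 160.
Finite population correction with N = 1,488: n = n₀ / (1 + (n₀−1)/N) = 160 / (1 + 159/1488) = 160 / 1.1069 ≈ 144.55.
Rounding up, n = 145.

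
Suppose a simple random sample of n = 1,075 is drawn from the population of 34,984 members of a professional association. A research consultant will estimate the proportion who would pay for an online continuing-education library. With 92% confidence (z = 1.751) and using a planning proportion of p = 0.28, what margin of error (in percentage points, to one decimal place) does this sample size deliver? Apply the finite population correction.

2.4

Finite-population factor: (N−n)/(N−1) = (34984−1075)/(34984−1) = 0.9693.
SE(p̂) = √[p(1−p)/n · (N−n)/(N−1)] = √[0.2016/1075 × 0.9693] = 0.01348.
E = z × SE = 1.751 × 0.01348 = 0.02361 ≈ 2.4 percentage points.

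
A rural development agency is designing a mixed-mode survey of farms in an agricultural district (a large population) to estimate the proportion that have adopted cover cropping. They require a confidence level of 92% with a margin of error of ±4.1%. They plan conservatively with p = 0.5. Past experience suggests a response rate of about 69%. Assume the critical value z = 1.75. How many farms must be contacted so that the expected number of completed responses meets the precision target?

Completed interviews needed: n₀ = 1.75² × 0.2500 / 0.041² ≈ 455.46 → 456.
At a 69% response rate, contacts needed = 456 / 0.69 ≈ 660.87 → 661.

661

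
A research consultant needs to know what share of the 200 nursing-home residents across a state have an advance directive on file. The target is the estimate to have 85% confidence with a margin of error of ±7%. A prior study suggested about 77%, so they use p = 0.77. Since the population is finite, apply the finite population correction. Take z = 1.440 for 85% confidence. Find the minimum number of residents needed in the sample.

55

Unadjusted: n₀ = 1.440² × 0.77 × 0.23 / 0.070² ≈ 74.95, so n₀ = 75.
Finite population correction with N = 200: n = n₀ / (1 + (n₀−1)/N) = 75 / (1 + 74/200) = 75 / 1.3700 ≈ 54.74.
Rounding up, n = 55.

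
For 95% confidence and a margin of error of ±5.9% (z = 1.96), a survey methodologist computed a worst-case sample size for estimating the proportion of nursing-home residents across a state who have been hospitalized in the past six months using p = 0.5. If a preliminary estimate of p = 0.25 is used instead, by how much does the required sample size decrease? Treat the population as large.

69

Conservative (p = 0.5): n = 1.96² × 0.25 / 0.059² ≈ 275.90 → 276.
Using p = 0.25: p(1−p) = 0.1875, so n = 1.96² × 0.1875 / 0.059² ≈ 206.92 → 207.
Reduction: 276 − 207 = 69.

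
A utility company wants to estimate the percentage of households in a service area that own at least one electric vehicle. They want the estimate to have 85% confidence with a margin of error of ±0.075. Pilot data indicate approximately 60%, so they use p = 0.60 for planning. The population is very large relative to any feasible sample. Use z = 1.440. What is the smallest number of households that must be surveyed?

With p = 0.60, p(1−p) = 0.2400.
n = z²·p(1−p)/E² = 1.440² × 0.2400 / 0.075² = 2.0736 × 0.2400 / 0.005625 ≈ 88.47.
Rounding up gives n = 89.

89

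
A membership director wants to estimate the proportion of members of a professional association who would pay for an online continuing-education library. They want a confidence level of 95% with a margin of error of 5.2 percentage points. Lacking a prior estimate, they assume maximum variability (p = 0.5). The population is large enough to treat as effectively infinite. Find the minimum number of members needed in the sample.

For 95% confidence, z = 1.960.
With p = 0.5, p(1−p) = 0.25.
n = z²·p(1−p)/E² = 1.960² × 0.2500 / 0.052² = 3.8416 × 0.2500 / 0.002704 ≈ 355.18.
Rounding up gives n = 356.

356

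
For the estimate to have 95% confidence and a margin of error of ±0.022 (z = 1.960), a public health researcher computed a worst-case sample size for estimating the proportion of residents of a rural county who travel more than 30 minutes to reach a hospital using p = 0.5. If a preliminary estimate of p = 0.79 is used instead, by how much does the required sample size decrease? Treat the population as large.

668

Conservative (p = 0.5): n = 1.960² × 0.25 / 0.022² ≈ 1984.30 → 1985.
Using p = 0.79: p(1−p) = 0.1659, so n = 1.960² × 0.1659 / 0.022² ≈ 1316.78 → 1317.
Reduction: 1985 − 1317 = 668.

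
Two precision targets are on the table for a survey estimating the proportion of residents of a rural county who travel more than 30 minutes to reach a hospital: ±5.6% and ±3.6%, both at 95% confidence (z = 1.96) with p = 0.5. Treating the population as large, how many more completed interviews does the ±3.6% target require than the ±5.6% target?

At ±5.6%: n = 1.96² × 0.2500 / 0.056² ≈ 306.25 → 307.
At ±3.6%: n = 1.96² × 0.2500 / 0.036² ≈ 741.05 → 742.
Additional respondents: 742 − 307 = 435.

435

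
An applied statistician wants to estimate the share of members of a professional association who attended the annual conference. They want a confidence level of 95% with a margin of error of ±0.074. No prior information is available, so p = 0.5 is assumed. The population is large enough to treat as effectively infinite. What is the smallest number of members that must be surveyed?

For 95% confidence, z = 1.960.
With p = 0.5, p(1−p) = 0.25.
n = z²·p(1−p)/E² = 1.960² × 0.2500 / 0.074² = 3.8416 × 0.2500 / 0.005476 ≈ 175.38.
Rounding up gives n = 176.

176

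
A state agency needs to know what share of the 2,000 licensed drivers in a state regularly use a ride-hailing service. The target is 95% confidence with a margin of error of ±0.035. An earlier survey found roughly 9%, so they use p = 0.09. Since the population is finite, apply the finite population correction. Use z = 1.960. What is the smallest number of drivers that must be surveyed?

Unadjusted: n₀ = 1.960² × 0.09 × 0.91 / 0.035² ≈ 256.84, so n₀ = 257.
Finite population correction with N = 2,000: n = n₀ / (1 + (n₀−1)/N) = 257 / (1 + 256/2000) = 257 / 1.1280 ≈ 227.84.
Rounding up, n = 228.

228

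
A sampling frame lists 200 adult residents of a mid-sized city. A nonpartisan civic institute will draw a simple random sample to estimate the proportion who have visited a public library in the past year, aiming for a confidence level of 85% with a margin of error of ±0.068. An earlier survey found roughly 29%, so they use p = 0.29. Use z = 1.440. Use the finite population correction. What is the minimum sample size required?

Unadjusted: n₀ = 1.440² × 0.29 × 0.71 / 0.068² ≈ 92.33, so n₀ = 93.
Finite population correction with N = 200: n = n₀ / (1 + (n₀−1)/N) = 93 / (1 + 92/200) = 93 / 1.4600 ≈ 63.70.
Rounding up, n = 64.

64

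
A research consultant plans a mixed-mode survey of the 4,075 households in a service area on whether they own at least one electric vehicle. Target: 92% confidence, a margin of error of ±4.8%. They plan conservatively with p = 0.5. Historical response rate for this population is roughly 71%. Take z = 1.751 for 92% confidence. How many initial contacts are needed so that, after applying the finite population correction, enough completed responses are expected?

434

Completed interviews needed (unadjusted): n₀ = 1.751² × 0.2500 / 0.048² ≈ 332.68 → 333.
FPC for N = 4,075: n = 333 / (1 + 332/4075) = 333 / 1.0815 ≈ 307.91 → 308.
At a 71% response rate, contacts needed = 308 / 0.71 ≈ 433.80 → 434.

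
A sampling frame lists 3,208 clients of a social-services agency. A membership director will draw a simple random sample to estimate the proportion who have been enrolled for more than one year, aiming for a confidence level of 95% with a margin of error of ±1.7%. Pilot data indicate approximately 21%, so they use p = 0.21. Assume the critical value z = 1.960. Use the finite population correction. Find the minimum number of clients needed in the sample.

1308

Unadjusted: n₀ = 1.960² × 0.21 × 0.79 / 0.017² ≈ 2205.26, so n₀ = 2206.
Finite population correction with N = 3,208: n = n₀ / (1 + (n₀−1)/N) = 2206 / (1 + 2205/3208) = 2206 / 1.6873 ≈ 1307.38.
Rounding up, n = 1308.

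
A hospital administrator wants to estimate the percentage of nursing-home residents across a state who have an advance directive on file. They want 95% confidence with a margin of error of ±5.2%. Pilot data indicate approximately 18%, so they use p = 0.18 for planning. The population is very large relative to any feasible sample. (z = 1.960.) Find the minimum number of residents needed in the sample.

With p = 0.18, p(1−p) = 0.1476.
n = z²·p(1−p)/E² = 1.960² × 0.1476 / 0.052² = 3.8416 × 0.1476 / 0.002704 ≈ 209.70.
Rounding up gives n = 210.

210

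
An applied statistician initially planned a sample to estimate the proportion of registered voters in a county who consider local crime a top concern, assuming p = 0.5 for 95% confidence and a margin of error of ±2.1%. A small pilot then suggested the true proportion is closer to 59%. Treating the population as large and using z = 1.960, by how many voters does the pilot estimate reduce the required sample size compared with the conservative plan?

Conservative (p = 0.5): n = 1.960² × 0.25 / 0.021² ≈ 2177.78 → 2178.
Using p = 0.59: p(1−p) = 0.2419, so n = 1.960² × 0.2419 / 0.021² ≈ 2107.22 → 2108.
Reduction: 2178 − 2108 = 70.

70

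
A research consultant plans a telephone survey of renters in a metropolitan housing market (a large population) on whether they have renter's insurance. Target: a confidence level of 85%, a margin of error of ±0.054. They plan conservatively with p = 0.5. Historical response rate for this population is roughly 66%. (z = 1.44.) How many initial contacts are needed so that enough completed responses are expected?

Completed interviews needed: n₀ = 1.44² × 0.2500 / 0.054² ≈ 177.78 → 178.
At a 66% response rate, contacts needed = 178 / 0.66 ≈ 269.70 → 270.

270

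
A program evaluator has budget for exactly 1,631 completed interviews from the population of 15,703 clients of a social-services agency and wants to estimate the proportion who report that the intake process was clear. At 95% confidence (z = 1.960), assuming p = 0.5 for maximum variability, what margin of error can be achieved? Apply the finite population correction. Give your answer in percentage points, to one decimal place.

Finite-population factor: (N−n)/(N−1) = (15703−1631)/(15703−1) = 0.8962.
SE(p̂) = √[p(1−p)/n · (N−n)/(N−1)] = √[0.2500/1631 × 0.8962] = 0.01172.
E = z × SE = 1.960 × 0.01172 = 0.02297 ≈ 2.3 percentage points.

2.3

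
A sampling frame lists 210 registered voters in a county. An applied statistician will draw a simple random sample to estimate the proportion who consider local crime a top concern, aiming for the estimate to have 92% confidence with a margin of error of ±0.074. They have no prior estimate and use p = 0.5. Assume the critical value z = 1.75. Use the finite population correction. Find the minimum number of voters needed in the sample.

Unadjusted: n₀ = 1.75² × 0.50 × 0.50 / 0.074² ≈ 139.81, so n₀ = 140.
Finite population correction with N = 210: n = n₀ / (1 + (n₀−1)/N) = 140 / (1 + 139/210) = 140 / 1.6619 ≈ 84.24.
Rounding up, n = 85.

85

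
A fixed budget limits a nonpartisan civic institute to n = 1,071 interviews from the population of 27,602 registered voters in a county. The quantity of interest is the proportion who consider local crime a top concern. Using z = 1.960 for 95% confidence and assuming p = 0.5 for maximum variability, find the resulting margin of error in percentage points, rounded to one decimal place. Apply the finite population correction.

2.9

Finite-population factor: (N−n)/(N−1) = (27602−1071)/(27602−1) = 0.9612.
SE(p̂) = √[p(1−p)/n · (N−n)/(N−1)] = √[0.2500/1071 × 0.9612] = 0.01498.
E = z × SE = 1.960 × 0.01498 = 0.02936 ≈ 2.9 percentage points.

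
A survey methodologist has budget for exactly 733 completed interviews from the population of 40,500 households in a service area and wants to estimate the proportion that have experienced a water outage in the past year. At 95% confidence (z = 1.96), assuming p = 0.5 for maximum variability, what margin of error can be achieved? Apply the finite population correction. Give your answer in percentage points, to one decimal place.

Finite-population factor: (N−n)/(N−1) = (40500−733)/(40500−1) = 0.9819.
SE(p̂) = √[p(1−p)/n · (N−n)/(N−1)] = √[0.2500/733 × 0.9819] = 0.01830.
E = z × SE = 1.96 × 0.01830 = 0.03587 ≈ 3.6 percentage points.

3.6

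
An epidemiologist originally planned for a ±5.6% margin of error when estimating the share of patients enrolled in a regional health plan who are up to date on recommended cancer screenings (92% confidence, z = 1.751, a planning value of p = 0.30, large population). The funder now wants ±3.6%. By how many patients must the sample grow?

At ±5.6%: n = 1.751² × 0.2100 / 0.056² ≈ 205.31 → 206.
At ±3.6%: n = 1.751² × 0.2100 / 0.036² ≈ 496.81 → 497.
Additional respondents: 497 − 206 = 291.

291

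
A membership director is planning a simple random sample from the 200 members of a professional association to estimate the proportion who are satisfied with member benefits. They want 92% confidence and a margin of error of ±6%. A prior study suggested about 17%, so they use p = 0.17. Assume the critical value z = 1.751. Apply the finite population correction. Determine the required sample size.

Unadjusted: n₀ = 1.751² × 0.17 × 0.83 / 0.060² ≈ 120.17, so n₀ = 121.
Finite population correction with N = 200: n = n₀ / (1 + (n₀−1)/N) = 121 / (1 + 120/200) = 121 / 1.6000 ≈ 75.62.
Rounding up, n = 76.

76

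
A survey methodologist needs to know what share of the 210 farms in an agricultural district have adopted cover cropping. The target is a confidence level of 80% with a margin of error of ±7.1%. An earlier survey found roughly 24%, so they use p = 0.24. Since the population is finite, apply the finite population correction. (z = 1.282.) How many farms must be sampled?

Unadjusted: n₀ = 1.282² × 0.24 × 0.76 / 0.071² ≈ 59.47, so n₀ = 60.
Finite population correction with N = 210: n = n₀ / (1 + (n₀−1)/N) = 60 / (1 + 59/210) = 60 / 1.2810 ≈ 46.84.
Rounding up, n = 47.

47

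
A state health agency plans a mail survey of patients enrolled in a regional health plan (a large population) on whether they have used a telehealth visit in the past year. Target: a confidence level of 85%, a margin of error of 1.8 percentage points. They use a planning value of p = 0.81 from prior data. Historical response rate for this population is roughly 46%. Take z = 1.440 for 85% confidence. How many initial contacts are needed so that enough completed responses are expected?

2142

Completed interviews needed: n₀ = 1.440² × 0.1539 / 0.018² ≈ 984.96 → 985.
At a 46% response rate, contacts needed = 985 / 0.46 ≈ 2141.30 → 2142.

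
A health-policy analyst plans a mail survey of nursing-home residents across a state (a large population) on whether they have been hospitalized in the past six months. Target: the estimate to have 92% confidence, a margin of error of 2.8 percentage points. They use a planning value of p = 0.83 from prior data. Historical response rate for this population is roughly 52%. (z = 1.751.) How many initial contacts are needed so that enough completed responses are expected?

1062

Completed interviews needed: n₀ = 1.751² × 0.1411 / 0.028² ≈ 551.80 → 552.
At a 52% response rate, contacts needed = 552 / 0.52 ≈ 1061.54 → 1062.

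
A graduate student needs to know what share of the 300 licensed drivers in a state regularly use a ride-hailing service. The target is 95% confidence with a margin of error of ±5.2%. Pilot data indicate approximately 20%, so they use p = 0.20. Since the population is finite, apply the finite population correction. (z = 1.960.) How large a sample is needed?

Unadjusted: n₀ = 1.960² × 0.20 × 0.80 / 0.052² ≈ 227.31, so n₀ = 228.
Finite population correction with N = 300: n = n₀ / (1 + (n₀−1)/N) = 228 / (1 + 227/300) = 228 / 1.7567 ≈ 129.79.
Rounding up, n = 130.

130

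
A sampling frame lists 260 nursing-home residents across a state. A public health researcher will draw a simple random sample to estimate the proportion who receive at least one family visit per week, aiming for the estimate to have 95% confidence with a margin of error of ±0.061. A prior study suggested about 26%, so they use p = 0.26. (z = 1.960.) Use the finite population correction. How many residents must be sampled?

Unadjusted: n₀ = 1.960² × 0.26 × 0.74 / 0.061² ≈ 198.64, so n₀ = 199.
Finite population correction with N = 260: n = n₀ / (1 + (n₀−1)/N) = 199 / (1 + 198/260) = 199 / 1.7615 ≈ 112.97.
Rounding up, n = 113.

113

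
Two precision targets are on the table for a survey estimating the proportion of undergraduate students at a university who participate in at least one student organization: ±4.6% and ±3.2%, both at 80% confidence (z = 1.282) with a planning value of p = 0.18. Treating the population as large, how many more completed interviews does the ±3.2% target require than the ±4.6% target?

At ±4.6%: n = 1.282² × 0.1476 / 0.046² ≈ 114.64 → 115.
At ±3.2%: n = 1.282² × 0.1476 / 0.032² ≈ 236.90 → 237.
Additional respondents: 237 − 115 = 122.

122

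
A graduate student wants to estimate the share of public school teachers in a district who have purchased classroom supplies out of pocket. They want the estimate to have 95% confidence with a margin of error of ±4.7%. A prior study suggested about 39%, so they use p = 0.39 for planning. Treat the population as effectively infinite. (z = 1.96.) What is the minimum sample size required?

414

With p = 0.39, p(1−p) = 0.2379.
n = z²·p(1−p)/E² = 1.96² × 0.2379 / 0.047² = 3.8416 × 0.2379 / 0.002209 ≈ 413.72.
Rounding up gives n = 414.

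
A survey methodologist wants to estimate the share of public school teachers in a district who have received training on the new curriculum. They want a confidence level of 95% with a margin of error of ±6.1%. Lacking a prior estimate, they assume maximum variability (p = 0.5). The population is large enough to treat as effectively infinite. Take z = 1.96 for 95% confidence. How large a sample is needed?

259

With p = 0.5, p(1−p) = 0.25.
n = z²·p(1−p)/E² = 1.96² × 0.2500 / 0.061² = 3.8416 × 0.2500 / 0.003721 ≈ 258.10.
Rounding up gives n = 259.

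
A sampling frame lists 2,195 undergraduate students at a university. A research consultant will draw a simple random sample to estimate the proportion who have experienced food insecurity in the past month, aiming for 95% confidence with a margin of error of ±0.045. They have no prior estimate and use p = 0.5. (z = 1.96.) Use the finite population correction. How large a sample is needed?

Unadjusted: n₀ = 1.96² × 0.50 × 0.50 / 0.045² ≈ 474.27, so n₀ = 475.
Finite population correction with N = 2,195: n = n₀ / (1 + (n₀−1)/N) = 475 / (1 + 474/2195) = 475 / 1.2159 ≈ 390.64.
Rounding up, n = 391.

391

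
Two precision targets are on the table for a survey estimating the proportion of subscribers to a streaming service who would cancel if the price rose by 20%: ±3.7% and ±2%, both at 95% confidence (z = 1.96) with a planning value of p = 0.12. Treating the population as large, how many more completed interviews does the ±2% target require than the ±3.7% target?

718

At ±3.7%: n = 1.96² × 0.1056 / 0.037² ≈ 296.33 → 297.
At ±2%: n = 1.96² × 0.1056 / 0.020² ≈ 1014.18 → 1015.
Additional respondents: 1015 − 297 = 718.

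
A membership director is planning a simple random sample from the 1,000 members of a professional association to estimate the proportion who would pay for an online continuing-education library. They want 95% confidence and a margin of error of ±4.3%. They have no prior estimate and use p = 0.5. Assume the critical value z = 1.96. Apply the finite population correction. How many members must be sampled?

343

Unadjusted: n₀ = 1.96² × 0.50 × 0.50 / 0.043² ≈ 519.42, so n₀ = 520.
Finite population correction with N = 1,000: n = n₀ / (1 + (n₀−1)/N) = 520 / (1 + 519/1000) = 520 / 1.5190 ≈ 342.33.
Rounding up, n = 343.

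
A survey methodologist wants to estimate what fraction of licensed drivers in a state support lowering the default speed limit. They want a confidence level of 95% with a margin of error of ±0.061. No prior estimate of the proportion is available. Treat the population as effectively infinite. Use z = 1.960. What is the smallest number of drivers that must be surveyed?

With no prior estimate, use p = 0.5, giving p(1−p) = 0.25.
n = z²·p(1−p)/E² = 1.960² × 0.2500 / 0.061² = 3.8416 × 0.2500 / 0.003721 ≈ 258.10.
Rounding up gives n = 259.

259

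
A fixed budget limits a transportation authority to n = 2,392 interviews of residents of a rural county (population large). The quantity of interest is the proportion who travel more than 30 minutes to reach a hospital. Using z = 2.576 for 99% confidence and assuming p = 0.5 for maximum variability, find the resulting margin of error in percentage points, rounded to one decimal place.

2.6

SE(p̂) = √[p(1−p)/n] = √[0.2500/2392] = 0.01022.
E = z × SE = 2.576 × 0.01022 = 0.02634, or 2.6 percentage points.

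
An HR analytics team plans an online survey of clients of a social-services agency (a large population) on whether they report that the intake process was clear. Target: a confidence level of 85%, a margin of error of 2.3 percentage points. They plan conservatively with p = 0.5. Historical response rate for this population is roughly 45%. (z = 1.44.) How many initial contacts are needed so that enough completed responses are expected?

2178

Completed interviews needed: n₀ = 1.44² × 0.2500 / 0.023² ≈ 979.96 → 980.
At a 45% response rate, contacts needed = 980 / 0.45 ≈ 2177.78 → 2178.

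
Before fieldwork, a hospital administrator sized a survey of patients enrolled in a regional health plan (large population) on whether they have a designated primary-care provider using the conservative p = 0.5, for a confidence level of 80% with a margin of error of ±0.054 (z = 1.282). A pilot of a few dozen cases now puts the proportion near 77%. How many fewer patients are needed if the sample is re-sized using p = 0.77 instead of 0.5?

Conservative (p = 0.5): n = 1.282² × 0.25 / 0.054² ≈ 140.91 → 141.
Using p = 0.77: p(1−p) = 0.1771, so n = 1.282² × 0.1771 / 0.054² ≈ 99.82 → 100.
Reduction: 141 − 100 = 41.

41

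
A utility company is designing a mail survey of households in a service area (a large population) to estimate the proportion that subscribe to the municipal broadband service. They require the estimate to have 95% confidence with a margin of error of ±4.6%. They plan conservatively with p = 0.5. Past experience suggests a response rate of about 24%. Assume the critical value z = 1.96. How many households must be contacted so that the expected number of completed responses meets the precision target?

Completed interviews needed: n₀ = 1.96² × 0.2500 / 0.046² ≈ 453.88 → 454.
At a 24% response rate, contacts needed = 454 / 0.24 ≈ 1891.67 → 1892.

1892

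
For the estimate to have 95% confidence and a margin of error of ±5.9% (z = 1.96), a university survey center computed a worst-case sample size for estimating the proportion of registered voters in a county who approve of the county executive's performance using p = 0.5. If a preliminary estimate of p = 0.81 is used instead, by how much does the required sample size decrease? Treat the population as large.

Conservative (p = 0.5): n = 1.96² × 0.25 / 0.059² ≈ 275.90 → 276.
Using p = 0.81: p(1−p) = 0.1539, so n = 1.96² × 0.1539 / 0.059² ≈ 169.84 → 170.
Reduction: 276 − 170 = 106.

106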